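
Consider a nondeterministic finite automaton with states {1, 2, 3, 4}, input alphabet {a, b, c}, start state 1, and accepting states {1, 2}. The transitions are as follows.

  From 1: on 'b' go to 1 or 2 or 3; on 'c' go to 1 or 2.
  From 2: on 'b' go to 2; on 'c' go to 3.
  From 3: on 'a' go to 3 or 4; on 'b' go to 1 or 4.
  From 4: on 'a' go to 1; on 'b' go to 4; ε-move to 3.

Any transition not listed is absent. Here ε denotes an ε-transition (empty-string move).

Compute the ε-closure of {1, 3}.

{1, 3}

Begin with {1, 3}.
No ε-moves leave this set, so the closure equals the set itself.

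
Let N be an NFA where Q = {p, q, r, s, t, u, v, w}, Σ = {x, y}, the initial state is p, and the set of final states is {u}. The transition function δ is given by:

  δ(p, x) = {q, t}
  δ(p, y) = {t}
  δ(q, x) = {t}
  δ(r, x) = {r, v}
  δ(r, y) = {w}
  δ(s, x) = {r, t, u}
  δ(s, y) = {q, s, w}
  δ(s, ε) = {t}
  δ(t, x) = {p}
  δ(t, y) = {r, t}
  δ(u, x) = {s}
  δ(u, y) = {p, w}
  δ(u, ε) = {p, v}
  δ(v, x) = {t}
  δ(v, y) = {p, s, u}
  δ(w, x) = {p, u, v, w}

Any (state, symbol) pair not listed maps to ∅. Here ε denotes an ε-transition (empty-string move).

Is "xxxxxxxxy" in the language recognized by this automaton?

No

Start in {p}.
Read 'x': p→{q, t}; now {q, t}.
Read 'x': q→{t}, t→{p}; now {p, t}.
Read 'x': p→{q, t}, t→{p}; now {p, q, t}.
Read 'x': p→{q, t}, q→{t}, t→{p}; now {p, q, t}.
Read 'x': p→{q, t}, q→{t}, t→{p}; now {p, q, t}.
Read 'x': p→{q, t}, q→{t}, t→{p}; now {p, q, t}.
Read 'x': p→{q, t}, q→{t}, t→{p}; now {p, q, t}.
Read 'x': p→{q, t}, q→{t}, t→{p}; now {p, q, t}.
Read 'y': p→{t}, q→∅, t→{r, t}; now {r, t}.
The final set {r, t} contains no accepting state.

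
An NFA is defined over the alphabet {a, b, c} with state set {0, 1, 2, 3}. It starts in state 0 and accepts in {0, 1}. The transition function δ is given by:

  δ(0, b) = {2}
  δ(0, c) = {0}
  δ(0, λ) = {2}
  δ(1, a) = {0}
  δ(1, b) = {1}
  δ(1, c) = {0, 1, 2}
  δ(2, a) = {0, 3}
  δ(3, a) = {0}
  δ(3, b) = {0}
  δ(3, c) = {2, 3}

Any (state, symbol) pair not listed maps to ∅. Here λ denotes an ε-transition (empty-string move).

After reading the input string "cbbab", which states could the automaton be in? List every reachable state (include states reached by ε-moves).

∅

Start: ε-closure({0}) = {0, 2}.
Read 'c': 0→{0}, 2→∅; union {0}; ε-closure = {0, 2}.
Read 'b': 0→{2}, 2→∅; now {2}.
Read 'b': 2→∅; now ∅.
The set is empty and remains empty for the remaining 2 symbols.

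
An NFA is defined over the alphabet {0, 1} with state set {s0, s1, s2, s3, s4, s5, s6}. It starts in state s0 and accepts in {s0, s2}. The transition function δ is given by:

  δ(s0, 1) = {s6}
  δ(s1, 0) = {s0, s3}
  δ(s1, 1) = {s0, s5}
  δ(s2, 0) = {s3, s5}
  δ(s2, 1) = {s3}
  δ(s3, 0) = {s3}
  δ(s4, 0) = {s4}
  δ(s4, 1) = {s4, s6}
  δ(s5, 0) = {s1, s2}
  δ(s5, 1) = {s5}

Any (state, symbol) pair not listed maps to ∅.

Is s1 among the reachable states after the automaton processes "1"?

No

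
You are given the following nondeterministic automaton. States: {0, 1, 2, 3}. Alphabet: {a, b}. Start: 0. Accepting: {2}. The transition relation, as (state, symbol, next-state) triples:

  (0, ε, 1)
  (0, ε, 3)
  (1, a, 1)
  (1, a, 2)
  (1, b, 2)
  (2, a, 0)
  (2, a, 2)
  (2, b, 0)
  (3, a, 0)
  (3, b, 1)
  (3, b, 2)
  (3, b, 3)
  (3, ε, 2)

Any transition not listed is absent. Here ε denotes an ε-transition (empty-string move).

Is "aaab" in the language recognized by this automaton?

Yes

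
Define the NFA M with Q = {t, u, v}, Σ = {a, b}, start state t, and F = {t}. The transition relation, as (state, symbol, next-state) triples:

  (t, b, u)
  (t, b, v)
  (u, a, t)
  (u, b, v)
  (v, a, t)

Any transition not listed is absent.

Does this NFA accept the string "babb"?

No

Start in {t}.
Read 'b': t→{u, v}; now {u, v}.
Read 'a': u→{t}, v→{t}; now {t}.
Read 'b': t→{u, v}; now {u, v}.
Read 'b': u→{v}, v→∅; now {v}.
The final set {v} contains no accepting state.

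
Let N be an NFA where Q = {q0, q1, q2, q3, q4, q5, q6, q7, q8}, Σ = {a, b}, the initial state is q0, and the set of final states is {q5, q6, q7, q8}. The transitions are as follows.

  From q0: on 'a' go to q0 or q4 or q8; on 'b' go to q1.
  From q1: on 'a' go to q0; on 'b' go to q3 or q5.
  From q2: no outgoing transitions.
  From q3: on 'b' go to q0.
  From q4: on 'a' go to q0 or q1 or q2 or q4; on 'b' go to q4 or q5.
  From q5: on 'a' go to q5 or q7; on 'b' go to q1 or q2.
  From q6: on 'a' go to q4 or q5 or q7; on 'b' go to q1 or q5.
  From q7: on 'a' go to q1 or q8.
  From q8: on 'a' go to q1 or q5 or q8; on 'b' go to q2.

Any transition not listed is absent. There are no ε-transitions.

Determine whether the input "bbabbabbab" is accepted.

No

Start in {q0}.
Read 'b': q0→{q1}; now {q1}.
Read 'b': q1→{q3, q5}; now {q3, q5}.
Read 'a': q3→∅, q5→{q5, q7}; now {q5, q7}.
Read 'b': q5→{q1, q2}, q7→∅; now {q1, q2}.
Read 'b': q1→{q3, q5}, q2→∅; now {q3, q5}.
Read 'a': q3→∅, q5→{q5, q7}; now {q5, q7}.
Read 'b': q5→{q1, q2}, q7→∅; now {q1, q2}.
Read 'b': q1→{q3, q5}, q2→∅; now {q3, q5}.
Read 'a': q3→∅, q5→{q5, q7}; now {q5, q7}.
Read 'b': q5→{q1, q2}, q7→∅; now {q1, q2}.
The final set {q1, q2} contains no accepting state.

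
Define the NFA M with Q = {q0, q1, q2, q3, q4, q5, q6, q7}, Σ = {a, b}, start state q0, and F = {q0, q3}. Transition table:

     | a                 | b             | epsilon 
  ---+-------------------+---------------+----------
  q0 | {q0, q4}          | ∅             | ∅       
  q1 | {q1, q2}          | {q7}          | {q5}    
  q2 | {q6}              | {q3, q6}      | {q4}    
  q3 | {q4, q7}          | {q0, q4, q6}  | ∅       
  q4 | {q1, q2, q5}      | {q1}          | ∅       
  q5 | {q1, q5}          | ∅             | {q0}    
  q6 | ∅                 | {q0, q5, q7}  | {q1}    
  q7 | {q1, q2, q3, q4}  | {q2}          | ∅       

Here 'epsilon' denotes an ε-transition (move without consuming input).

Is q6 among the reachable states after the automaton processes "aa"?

Start in {q0}.
Read 'a': q0→{q0, q4}; now {q0, q4}.
Read 'a': q0→{q0, q4}, q4→{q1, q2, q5}; now {q0, q1, q2, q4, q5}.
State q6 is not in {q0, q1, q2, q4, q5}.

No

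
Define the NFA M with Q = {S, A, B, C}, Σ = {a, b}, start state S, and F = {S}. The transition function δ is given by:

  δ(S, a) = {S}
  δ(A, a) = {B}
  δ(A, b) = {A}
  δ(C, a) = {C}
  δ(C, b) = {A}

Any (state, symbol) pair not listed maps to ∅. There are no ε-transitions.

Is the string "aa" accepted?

Yes

Start in {S}.
Read 'a': S→{S}; now {S}.
Read 'a': S→{S}; now {S}.
The final set {S} contains the accepting state S.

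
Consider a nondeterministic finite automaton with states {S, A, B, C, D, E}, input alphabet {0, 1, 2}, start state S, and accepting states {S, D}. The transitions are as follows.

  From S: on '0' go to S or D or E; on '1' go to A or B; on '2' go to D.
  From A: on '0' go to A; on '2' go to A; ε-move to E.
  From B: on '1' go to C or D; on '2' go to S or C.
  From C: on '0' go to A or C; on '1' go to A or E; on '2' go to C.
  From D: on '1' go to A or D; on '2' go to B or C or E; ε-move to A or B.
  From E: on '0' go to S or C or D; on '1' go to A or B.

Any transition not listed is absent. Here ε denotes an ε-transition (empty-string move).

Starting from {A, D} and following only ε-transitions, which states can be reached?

Begin with {A, D}.
ε-move A → E; add E.
ε-move D → B; add B.

{A, B, D, E}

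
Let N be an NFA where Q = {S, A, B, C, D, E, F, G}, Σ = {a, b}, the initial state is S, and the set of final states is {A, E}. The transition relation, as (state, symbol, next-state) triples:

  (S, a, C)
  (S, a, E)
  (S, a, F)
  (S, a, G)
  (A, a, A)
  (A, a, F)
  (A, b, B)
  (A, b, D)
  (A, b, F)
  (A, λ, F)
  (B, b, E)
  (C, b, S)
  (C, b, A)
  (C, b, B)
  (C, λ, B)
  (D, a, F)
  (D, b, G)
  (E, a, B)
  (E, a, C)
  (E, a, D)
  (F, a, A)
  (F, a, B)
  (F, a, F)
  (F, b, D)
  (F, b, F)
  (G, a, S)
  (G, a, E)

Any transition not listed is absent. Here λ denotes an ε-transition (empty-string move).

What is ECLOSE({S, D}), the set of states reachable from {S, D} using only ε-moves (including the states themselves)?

{S, D}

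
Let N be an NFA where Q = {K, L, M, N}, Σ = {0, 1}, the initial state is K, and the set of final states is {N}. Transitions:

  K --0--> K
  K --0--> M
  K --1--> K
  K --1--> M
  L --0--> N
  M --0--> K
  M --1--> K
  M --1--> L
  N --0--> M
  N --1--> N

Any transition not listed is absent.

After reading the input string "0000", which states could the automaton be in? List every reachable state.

Start in {K}.
Read '0': {K} → {K, M}.
Read '0': {K, M} → {K, M}.
Read '0': {K, M} → {K, M}.
Read '0': {K, M} → {K, M}.

{K, M}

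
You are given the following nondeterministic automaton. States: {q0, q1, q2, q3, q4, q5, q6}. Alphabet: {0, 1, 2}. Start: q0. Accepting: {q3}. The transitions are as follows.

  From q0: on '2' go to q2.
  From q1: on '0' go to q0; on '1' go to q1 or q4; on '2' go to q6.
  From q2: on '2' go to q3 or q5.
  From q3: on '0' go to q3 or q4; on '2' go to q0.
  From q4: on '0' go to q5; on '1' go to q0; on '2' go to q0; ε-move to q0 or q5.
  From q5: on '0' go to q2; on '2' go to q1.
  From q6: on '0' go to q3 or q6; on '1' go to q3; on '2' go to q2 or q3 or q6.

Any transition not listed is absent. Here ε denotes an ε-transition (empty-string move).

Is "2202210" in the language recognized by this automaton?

Yes

Start in {q0}.
Read '2': {q0} → {q2}.
Read '2': {q2} → {q3, q5}.
Read '0': {q3, q5} → {q0, q2, q3, q4, q5}.
Read '2': {q0, q2, q3, q4, q5} → {q0, q1, q2, q3, q5}.
Read '2': {q0, q1, q2, q3, q5} → {q0, q1, q2, q3, q5, q6}.
Read '1': {q0, q1, q2, q3, q5, q6} → {q0, q1, q3, q4, q5}.
Read '0': {q0, q1, q3, q4, q5} → {q0, q2, q3, q4, q5}.
The final set {q0, q2, q3, q4, q5} contains the accepting state q3.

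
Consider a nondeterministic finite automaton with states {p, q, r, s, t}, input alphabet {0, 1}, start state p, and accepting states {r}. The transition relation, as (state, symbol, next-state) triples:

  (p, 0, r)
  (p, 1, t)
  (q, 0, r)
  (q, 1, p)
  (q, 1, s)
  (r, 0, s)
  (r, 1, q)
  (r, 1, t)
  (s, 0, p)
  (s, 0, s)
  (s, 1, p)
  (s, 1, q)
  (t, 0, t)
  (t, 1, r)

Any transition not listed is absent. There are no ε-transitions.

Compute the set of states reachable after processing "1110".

Start in {p}.
Read '1': p→{t}; now {t}.
Read '1': t→{r}; now {r}.
Read '1': r→{q, t}; now {q, t}.
Read '0': q→{r}, t→{t}; now {r, t}.

{r, t}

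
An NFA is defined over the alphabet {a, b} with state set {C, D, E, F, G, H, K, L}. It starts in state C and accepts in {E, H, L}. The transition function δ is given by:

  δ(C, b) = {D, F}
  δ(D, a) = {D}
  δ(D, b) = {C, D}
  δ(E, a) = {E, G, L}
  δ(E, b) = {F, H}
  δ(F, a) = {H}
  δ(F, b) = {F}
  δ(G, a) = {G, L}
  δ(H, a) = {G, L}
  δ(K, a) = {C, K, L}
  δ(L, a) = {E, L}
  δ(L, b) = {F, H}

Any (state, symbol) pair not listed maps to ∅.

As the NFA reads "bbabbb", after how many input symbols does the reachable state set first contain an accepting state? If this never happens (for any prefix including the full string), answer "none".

3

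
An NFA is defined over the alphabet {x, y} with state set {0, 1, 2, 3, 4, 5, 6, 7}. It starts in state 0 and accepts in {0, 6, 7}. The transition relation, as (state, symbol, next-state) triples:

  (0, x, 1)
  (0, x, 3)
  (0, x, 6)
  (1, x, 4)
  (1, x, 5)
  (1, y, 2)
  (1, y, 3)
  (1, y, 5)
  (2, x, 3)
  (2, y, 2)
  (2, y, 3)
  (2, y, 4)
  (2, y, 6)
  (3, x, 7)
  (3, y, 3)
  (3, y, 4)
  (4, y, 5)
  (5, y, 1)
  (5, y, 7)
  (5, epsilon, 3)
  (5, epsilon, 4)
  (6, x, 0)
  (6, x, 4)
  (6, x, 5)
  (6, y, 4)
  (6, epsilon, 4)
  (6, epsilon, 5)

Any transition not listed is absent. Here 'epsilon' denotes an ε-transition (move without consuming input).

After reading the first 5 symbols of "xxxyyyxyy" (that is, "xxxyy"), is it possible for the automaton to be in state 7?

Yes

Start in {0}.
Read 'x': 0→{1, 3, 6}; union {1, 3, 6}; ε-closure = {1, 3, 4, 5, 6}.
Read 'x': 1→{4, 5}, 3→{7}, 4→∅, 5→∅, 6→{0, 4, 5}; union {0, 4, 5, 7}; ε-closure = {0, 3, 4, 5, 7}.
Read 'x': 0→{1, 3, 6}, 3→{7}, 4→∅, 5→∅, 7→∅; union {1, 3, 6, 7}; ε-closure = {1, 3, 4, 5, 6, 7}.
Read 'y': 1→{2, 3, 5}, 3→{3, 4}, 4→{5}, 5→{1, 7}, 6→{4}, 7→∅; now {1, 2, 3, 4, 5, 7}.
Read 'y': 1→{2, 3, 5}, 2→{2, 3, 4, 6}, 3→{3, 4}, 4→{5}, 5→{1, 7}, 7→∅; now {1, 2, 3, 4, 5, 6, 7}.
State 7 is in {1, 2, 3, 4, 5, 6, 7}.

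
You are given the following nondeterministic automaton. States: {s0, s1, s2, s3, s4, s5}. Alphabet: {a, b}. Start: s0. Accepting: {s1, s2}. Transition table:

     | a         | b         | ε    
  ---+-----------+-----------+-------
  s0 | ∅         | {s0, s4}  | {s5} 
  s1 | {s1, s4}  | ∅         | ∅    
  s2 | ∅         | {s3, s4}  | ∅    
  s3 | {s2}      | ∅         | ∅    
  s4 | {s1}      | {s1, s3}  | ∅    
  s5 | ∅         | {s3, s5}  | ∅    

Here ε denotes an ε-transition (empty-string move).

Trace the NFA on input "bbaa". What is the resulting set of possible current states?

{s1, s4}

Start: ε-closure({s0}) = {s0, s5}.
Read 'b': {s0, s5} → {s0, s3, s4, s5}.
Read 'b': {s0, s3, s4, s5} → {s0, s1, s3, s4, s5}.
Read 'a': {s0, s1, s3, s4, s5} → {s1, s2, s4}.
Read 'a': {s1, s2, s4} → {s1, s4}.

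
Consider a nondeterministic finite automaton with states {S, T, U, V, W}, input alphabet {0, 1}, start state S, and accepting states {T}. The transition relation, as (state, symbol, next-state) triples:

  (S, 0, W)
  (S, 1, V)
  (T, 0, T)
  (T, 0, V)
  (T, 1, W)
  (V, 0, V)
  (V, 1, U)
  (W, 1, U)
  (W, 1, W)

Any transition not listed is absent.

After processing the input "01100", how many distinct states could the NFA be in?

Start in {S}.
Read '0': {S} → {W}.
Read '1': {W} → {U, W}.
Read '1': {U, W} → {U, W}.
Read '0': {U, W} → ∅.
The set is empty and remains empty for the remaining 1 symbol.
That set has 0 states.

0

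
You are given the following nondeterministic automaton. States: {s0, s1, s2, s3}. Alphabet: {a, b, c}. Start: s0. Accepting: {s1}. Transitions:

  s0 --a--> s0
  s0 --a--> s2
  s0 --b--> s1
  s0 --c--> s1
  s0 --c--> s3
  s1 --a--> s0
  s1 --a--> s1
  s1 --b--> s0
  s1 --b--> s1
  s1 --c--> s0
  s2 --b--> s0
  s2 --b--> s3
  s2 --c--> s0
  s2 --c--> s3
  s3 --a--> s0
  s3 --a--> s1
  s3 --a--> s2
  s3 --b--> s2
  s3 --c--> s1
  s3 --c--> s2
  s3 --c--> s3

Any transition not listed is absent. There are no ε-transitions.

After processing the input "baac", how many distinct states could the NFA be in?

Start in {s0}.
Read 'b': s0→{s1}; now {s1}.
Read 'a': s1→{s0, s1}; now {s0, s1}.
Read 'a': s0→{s0, s2}, s1→{s0, s1}; now {s0, s1, s2}.
Read 'c': s0→{s1, s3}, s1→{s0}, s2→{s0, s3}; now {s0, s1, s3}.
That set has 3 states.

3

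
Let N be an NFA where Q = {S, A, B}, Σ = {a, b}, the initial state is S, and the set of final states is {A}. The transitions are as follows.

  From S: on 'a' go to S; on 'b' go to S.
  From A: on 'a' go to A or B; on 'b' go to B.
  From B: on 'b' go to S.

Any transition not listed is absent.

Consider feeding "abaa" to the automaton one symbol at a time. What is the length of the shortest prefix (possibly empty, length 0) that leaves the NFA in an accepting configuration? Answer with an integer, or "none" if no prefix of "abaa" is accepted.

none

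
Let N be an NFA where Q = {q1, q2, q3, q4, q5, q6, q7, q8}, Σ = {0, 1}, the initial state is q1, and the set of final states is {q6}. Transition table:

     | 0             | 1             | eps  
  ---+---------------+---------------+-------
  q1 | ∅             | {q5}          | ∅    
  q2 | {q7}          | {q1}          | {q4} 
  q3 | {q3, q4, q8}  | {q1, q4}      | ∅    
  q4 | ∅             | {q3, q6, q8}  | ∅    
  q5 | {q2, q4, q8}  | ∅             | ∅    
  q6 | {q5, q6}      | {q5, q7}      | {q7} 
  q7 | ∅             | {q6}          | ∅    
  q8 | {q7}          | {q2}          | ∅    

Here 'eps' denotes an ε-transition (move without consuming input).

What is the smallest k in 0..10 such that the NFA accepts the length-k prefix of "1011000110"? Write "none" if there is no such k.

3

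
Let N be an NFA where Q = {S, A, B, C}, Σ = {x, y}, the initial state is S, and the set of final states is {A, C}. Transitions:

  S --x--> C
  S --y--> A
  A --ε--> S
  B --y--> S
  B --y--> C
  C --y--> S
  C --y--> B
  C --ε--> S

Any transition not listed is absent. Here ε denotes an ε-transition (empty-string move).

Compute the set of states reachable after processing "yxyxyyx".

Start in {S}.
Read 'y': S→{A}; union {A}; ε-closure = {S, A}.
Read 'x': S→{C}, A→∅; union {C}; ε-closure = {S, C}.
Read 'y': S→{A}, C→{S, B}; now {S, A, B}.
Read 'x': S→{C}, A→∅, B→∅; union {C}; ε-closure = {S, C}.
Read 'y': S→{A}, C→{S, B}; now {S, A, B}.
Read 'y': S→{A}, A→∅, B→{S, C}; now {S, A, C}.
Read 'x': S→{C}, A→∅, C→∅; union {C}; ε-closure = {S, C}.

{S, C}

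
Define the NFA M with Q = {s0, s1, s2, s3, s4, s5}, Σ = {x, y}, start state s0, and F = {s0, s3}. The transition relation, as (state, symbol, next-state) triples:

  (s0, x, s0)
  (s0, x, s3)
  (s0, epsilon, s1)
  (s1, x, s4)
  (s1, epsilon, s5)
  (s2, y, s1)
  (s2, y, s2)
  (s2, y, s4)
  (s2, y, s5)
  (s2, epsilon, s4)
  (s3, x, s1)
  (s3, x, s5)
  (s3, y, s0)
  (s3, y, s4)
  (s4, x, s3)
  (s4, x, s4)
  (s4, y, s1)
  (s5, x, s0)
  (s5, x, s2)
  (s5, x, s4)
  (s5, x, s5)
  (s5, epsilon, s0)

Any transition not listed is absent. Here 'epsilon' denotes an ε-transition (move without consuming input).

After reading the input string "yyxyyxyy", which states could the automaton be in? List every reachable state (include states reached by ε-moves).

∅

Start: ε-closure({s0}) = {s0, s1, s5}.
Read 'y': s0→∅, s1→∅, s5→∅; now ∅.
The set is empty and remains empty for the remaining 7 symbols.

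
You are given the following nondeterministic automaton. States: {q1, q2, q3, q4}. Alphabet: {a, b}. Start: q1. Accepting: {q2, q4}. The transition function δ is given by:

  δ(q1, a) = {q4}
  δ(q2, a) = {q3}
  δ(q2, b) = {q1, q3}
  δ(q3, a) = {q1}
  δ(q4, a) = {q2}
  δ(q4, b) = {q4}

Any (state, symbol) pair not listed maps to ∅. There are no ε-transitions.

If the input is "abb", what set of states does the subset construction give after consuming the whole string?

{q4}

Start in {q1}.
Read 'a': q1→{q4}; now {q4}.
Read 'b': q4→{q4}; now {q4}.
Read 'b': q4→{q4}; now {q4}.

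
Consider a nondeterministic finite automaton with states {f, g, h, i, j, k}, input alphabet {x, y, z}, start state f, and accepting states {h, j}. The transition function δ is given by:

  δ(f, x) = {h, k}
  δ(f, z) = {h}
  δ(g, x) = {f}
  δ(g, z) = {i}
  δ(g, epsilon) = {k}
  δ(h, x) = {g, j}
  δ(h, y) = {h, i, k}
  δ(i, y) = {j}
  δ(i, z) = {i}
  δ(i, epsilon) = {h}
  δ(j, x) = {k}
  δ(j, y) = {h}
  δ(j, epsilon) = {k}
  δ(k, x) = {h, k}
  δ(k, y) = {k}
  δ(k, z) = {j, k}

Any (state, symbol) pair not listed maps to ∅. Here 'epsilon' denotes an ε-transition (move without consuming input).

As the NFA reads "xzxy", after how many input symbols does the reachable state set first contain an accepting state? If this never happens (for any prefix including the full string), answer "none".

Start in {f}.
Read 'x': {f} → {h, k}.
None of the earlier sets intersect F, but {h, k} does.

1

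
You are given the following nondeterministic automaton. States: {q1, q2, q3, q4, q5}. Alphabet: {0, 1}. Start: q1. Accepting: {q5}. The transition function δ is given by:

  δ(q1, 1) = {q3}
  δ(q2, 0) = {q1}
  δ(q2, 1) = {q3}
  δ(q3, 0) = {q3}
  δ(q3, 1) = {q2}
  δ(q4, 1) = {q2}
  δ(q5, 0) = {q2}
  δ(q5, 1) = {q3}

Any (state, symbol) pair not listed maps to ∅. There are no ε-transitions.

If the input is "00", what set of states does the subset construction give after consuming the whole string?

Start in {q1}.
Read '0': q1→∅; now ∅.
The set is empty and remains empty for the remaining 1 symbol.

∅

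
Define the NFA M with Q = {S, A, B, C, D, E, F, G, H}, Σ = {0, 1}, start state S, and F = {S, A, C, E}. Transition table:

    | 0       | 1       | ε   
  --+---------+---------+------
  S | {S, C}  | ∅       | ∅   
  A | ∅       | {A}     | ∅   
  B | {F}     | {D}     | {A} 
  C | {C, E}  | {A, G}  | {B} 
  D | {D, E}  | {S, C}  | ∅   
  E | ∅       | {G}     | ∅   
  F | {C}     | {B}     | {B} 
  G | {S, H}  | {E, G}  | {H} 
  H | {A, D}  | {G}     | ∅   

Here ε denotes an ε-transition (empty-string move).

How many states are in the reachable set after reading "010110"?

5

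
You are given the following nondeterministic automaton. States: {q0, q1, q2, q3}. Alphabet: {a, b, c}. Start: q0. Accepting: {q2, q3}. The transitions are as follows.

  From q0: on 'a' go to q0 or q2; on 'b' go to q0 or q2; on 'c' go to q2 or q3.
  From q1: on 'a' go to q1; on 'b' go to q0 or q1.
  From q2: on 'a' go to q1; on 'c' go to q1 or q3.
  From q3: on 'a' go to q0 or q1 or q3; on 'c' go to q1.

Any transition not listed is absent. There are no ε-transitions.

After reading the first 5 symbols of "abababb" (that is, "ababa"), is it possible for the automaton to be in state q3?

Start in {q0}.
Read 'a': q0→{q0, q2}; now {q0, q2}.
Read 'b': q0→{q0, q2}, q2→∅; now {q0, q2}.
Read 'a': q0→{q0, q2}, q2→{q1}; now {q0, q1, q2}.
Read 'b': q0→{q0, q2}, q1→{q0, q1}, q2→∅; now {q0, q1, q2}.
Read 'a': q0→{q0, q2}, q1→{q1}, q2→{q1}; now {q0, q1, q2}.
State q3 is not in {q0, q1, q2}.

No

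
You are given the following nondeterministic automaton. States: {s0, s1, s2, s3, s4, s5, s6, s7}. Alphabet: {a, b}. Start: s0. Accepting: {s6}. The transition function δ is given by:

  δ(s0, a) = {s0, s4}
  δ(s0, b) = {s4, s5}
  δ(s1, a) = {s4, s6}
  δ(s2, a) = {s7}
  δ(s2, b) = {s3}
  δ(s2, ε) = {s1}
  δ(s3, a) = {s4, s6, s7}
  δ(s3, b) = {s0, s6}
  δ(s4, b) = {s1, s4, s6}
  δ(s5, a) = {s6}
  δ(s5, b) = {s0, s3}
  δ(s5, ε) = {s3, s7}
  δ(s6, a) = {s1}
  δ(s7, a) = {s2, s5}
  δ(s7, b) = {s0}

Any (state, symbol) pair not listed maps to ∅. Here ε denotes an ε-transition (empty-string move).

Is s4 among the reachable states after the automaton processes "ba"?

Start in {s0}.
Read 'b': s0→{s4, s5}; union {s4, s5}; ε-closure = {s3, s4, s5, s7}.
Read 'a': s3→{s4, s6, s7}, s4→∅, s5→{s6}, s7→{s2, s5}; union {s2, s4, s5, s6, s7}; ε-closure = {s1, s2, s3, s4, s5, s6, s7}.
State s4 is in {s1, s2, s3, s4, s5, s6, s7}.

Yes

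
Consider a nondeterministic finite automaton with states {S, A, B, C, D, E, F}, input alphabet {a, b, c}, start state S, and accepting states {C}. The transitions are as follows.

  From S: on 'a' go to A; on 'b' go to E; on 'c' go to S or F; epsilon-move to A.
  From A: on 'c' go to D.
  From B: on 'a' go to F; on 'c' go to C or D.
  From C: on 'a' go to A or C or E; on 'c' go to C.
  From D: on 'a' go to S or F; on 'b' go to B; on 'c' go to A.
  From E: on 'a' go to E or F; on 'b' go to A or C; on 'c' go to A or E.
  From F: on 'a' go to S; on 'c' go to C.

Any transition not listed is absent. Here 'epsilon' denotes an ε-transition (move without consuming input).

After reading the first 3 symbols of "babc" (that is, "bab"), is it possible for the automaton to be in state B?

Start: ε-closure({S}) = {S, A}.
Read 'b': S→{E}, A→∅; now {E}.
Read 'a': E→{E, F}; now {E, F}.
Read 'b': E→{A, C}, F→∅; now {A, C}.
State B is not in {A, C}.

No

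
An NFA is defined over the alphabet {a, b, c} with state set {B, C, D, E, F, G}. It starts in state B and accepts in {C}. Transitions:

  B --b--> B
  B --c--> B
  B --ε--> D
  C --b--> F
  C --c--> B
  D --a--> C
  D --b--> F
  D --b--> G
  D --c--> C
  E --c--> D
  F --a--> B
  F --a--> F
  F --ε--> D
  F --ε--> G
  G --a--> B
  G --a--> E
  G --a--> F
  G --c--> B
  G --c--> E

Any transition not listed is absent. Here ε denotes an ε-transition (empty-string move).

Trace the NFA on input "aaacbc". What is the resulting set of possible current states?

∅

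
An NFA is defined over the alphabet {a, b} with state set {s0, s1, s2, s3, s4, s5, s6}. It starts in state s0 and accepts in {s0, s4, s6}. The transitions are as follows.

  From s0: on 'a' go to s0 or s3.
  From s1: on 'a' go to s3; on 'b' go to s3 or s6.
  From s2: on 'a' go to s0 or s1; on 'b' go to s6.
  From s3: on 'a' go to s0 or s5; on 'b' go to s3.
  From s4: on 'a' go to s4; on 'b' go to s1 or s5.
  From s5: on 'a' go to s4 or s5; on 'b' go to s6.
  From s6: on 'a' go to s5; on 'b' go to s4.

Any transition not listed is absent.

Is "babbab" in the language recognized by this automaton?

Start in {s0}.
Read 'b': s0→∅; now ∅.
The set is empty and remains empty for the remaining 5 symbols.
The final set ∅ contains no accepting state.

No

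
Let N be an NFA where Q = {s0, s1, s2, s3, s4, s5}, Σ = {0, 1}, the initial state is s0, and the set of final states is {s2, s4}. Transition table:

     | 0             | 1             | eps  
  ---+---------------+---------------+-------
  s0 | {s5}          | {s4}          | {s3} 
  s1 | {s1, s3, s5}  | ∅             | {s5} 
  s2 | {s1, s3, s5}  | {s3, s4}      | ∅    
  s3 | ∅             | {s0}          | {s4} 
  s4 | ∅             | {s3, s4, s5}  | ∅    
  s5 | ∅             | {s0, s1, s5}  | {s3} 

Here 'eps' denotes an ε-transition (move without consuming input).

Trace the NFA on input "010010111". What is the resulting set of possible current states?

Start: ε-closure({s0}) = {s0, s3, s4}.
Read '0': {s0, s3, s4} → {s3, s4, s5}.
Read '1': {s3, s4, s5} → {s0, s1, s3, s4, s5}.
Read '0': {s0, s1, s3, s4, s5} → {s1, s3, s4, s5}.
Read '0': {s1, s3, s4, s5} → {s1, s3, s4, s5}.
Read '1': {s1, s3, s4, s5} → {s0, s1, s3, s4, s5}.
Read '0': {s0, s1, s3, s4, s5} → {s1, s3, s4, s5}.
Read '1': {s1, s3, s4, s5} → {s0, s1, s3, s4, s5}.
Read '1': {s0, s1, s3, s4, s5} → {s0, s1, s3, s4, s5}.
Read '1': {s0, s1, s3, s4, s5} → {s0, s1, s3, s4, s5}.

{s0, s1, s3, s4, s5}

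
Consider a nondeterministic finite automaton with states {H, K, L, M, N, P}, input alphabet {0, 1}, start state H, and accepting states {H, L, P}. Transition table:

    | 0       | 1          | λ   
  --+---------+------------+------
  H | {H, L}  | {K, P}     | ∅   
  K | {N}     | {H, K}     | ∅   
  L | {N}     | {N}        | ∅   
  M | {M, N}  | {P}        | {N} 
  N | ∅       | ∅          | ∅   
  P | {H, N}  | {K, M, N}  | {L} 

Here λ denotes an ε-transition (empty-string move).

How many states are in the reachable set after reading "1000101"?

Start in {H}.
Read '1': H→{K, P}; union {K, P}; ε-closure = {K, L, P}.
Read '0': K→{N}, L→{N}, P→{H, N}; now {H, N}.
Read '0': H→{H, L}, N→∅; now {H, L}.
Read '0': H→{H, L}, L→{N}; now {H, L, N}.
Read '1': H→{K, P}, L→{N}, N→∅; union {K, N, P}; ε-closure = {K, L, N, P}.
Read '0': K→{N}, L→{N}, N→∅, P→{H, N}; now {H, N}.
Read '1': H→{K, P}, N→∅; union {K, P}; ε-closure = {K, L, P}.
That set has 3 states.

3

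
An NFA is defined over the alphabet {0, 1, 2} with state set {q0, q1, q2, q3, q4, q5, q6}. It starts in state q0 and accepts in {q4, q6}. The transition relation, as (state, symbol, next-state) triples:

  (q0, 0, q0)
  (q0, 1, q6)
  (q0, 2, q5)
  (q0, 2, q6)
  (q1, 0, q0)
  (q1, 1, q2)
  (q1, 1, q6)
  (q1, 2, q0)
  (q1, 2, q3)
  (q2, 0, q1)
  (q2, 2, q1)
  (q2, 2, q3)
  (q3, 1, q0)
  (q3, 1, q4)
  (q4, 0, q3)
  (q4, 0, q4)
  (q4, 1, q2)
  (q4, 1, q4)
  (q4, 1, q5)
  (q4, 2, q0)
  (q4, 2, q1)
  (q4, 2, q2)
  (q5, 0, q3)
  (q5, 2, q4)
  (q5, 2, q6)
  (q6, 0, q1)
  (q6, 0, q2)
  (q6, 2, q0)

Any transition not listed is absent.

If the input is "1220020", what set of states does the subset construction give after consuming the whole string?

{q0, q1, q2, q3}

Start in {q0}.
Read '1': {q0} → {q6}.
Read '2': {q6} → {q0}.
Read '2': {q0} → {q5, q6}.
Read '0': {q5, q6} → {q1, q2, q3}.
Read '0': {q1, q2, q3} → {q0, q1}.
Read '2': {q0, q1} → {q0, q3, q5, q6}.
Read '0': {q0, q3, q5, q6} → {q0, q1, q2, q3}.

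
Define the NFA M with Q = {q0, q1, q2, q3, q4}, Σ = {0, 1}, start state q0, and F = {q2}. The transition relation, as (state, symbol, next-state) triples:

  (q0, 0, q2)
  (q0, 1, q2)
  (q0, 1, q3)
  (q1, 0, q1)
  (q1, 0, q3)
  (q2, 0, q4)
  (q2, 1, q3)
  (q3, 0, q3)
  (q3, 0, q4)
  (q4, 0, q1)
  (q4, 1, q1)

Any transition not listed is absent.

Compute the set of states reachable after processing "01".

{q3}

Start in {q0}.
Read '0': {q0} → {q2}.
Read '1': {q2} → {q3}.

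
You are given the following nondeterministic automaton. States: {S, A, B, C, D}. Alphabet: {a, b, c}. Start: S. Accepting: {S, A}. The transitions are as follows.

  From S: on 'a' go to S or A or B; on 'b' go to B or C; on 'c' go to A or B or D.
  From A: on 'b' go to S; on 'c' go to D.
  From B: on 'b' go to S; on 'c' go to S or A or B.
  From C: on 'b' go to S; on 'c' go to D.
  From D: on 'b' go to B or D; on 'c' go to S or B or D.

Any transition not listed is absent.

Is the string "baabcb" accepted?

Start in {S}.
Read 'b': {S} → {B, C}.
Read 'a': {B, C} → ∅.
The set is empty and remains empty for the remaining 4 symbols.
The final set ∅ contains no accepting state.

No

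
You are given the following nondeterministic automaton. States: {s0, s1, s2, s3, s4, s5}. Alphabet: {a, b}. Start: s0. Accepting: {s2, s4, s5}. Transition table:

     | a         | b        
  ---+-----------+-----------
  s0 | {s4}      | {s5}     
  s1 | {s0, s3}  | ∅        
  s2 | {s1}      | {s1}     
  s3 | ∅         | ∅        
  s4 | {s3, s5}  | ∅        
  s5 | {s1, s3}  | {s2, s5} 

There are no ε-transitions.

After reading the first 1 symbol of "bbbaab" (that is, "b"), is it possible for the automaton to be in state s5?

Yes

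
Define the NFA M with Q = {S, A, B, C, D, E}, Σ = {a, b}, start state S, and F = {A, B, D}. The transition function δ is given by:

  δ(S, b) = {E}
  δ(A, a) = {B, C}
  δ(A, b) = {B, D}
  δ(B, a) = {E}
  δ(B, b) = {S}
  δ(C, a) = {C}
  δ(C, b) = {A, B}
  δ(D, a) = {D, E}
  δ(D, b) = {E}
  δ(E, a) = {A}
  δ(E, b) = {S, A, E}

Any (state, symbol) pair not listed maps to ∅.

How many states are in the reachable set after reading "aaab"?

0

Start in {S}.
Read 'a': {S} → ∅.
The set is empty and remains empty for the remaining 3 symbols.
That set has 0 states.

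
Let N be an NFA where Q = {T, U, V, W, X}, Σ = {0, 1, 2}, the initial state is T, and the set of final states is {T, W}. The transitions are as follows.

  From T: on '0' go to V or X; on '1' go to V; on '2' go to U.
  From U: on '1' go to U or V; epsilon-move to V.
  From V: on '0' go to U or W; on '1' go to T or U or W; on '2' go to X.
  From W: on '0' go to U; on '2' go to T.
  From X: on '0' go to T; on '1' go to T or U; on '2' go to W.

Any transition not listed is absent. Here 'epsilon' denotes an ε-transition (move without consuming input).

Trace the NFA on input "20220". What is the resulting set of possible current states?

Start in {T}.
Read '2': T→{U}; union {U}; ε-closure = {U, V}.
Read '0': U→∅, V→{U, W}; union {U, W}; ε-closure = {U, V, W}.
Read '2': U→∅, V→{X}, W→{T}; now {T, X}.
Read '2': T→{U}, X→{W}; union {U, W}; ε-closure = {U, V, W}.
Read '0': U→∅, V→{U, W}, W→{U}; union {U, W}; ε-closure = {U, V, W}.

{U, V, W}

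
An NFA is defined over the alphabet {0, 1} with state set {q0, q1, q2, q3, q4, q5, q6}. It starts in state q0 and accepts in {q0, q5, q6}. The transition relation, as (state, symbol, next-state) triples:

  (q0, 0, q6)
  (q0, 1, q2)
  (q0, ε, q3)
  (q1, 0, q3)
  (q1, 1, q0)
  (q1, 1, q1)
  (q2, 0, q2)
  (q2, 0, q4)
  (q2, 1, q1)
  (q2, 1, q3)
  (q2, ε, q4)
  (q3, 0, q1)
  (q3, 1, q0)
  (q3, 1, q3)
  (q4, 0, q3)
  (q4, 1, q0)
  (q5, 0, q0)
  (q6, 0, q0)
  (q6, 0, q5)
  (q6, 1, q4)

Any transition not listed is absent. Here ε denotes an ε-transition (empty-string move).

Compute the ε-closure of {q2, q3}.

{q2, q3, q4}

Begin with {q2, q3}.
ε-move q2 → q4; add q4.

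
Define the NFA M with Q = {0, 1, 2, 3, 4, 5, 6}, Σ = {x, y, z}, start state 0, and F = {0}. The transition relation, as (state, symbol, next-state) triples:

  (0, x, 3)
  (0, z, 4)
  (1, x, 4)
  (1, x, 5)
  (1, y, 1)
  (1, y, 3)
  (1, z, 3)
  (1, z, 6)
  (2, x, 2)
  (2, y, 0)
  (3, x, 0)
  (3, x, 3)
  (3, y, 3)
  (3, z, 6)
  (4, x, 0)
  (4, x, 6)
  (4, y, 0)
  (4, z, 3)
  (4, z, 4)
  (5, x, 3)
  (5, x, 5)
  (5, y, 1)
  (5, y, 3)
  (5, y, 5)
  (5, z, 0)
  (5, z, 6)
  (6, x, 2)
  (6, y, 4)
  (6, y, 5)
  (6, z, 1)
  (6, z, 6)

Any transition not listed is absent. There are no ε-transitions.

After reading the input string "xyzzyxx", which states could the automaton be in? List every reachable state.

{0, 2, 3, 5, 6}

Start in {0}.
Read 'x': 0→{3}; now {3}.
Read 'y': 3→{3}; now {3}.
Read 'z': 3→{6}; now {6}.
Read 'z': 6→{1, 6}; now {1, 6}.
Read 'y': 1→{1, 3}, 6→{4, 5}; now {1, 3, 4, 5}.
Read 'x': 1→{4, 5}, 3→{0, 3}, 4→{0, 6}, 5→{3, 5}; now {0, 3, 4, 5, 6}.
Read 'x': 0→{3}, 3→{0, 3}, 4→{0, 6}, 5→{3, 5}, 6→{2}; now {0, 2, 3, 5, 6}.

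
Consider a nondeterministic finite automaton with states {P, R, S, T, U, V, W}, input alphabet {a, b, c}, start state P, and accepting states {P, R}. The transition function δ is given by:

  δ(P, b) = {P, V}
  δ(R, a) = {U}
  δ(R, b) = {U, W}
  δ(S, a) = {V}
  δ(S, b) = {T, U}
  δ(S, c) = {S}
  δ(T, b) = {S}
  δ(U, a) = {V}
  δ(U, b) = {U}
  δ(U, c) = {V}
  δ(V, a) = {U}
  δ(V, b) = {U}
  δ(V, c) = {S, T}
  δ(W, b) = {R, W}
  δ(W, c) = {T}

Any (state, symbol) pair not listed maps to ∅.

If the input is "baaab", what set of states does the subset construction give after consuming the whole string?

Start in {P}.
Read 'b': P→{P, V}; now {P, V}.
Read 'a': P→∅, V→{U}; now {U}.
Read 'a': U→{V}; now {V}.
Read 'a': V→{U}; now {U}.
Read 'b': U→{U}; now {U}.

{U}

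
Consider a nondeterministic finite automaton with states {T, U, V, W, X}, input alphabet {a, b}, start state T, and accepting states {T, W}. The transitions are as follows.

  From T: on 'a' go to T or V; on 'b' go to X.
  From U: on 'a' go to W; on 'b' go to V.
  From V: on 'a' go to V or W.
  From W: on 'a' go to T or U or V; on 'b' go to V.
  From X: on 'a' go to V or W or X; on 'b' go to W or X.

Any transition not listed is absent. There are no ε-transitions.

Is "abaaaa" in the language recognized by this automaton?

Start in {T}.
Read 'a': T→{T, V}; now {T, V}.
Read 'b': T→{X}, V→∅; now {X}.
Read 'a': X→{V, W, X}; now {V, W, X}.
Read 'a': V→{V, W}, W→{T, U, V}, X→{V, W, X}; now {T, U, V, W, X}.
Read 'a': T→{T, V}, U→{W}, V→{V, W}, W→{T, U, V}, X→{V, W, X}; now {T, U, V, W, X}.
Read 'a': T→{T, V}, U→{W}, V→{V, W}, W→{T, U, V}, X→{V, W, X}; now {T, U, V, W, X}.
The final set {T, U, V, W, X} contains the accepting states T, W.

Yes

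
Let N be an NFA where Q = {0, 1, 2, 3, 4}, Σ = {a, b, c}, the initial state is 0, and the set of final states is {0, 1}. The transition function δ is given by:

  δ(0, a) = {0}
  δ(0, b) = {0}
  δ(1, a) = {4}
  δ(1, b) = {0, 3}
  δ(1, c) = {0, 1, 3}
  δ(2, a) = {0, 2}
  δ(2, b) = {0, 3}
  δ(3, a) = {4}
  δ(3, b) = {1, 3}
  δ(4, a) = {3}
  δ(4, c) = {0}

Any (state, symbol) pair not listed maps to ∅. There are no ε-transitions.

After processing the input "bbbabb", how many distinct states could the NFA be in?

1

Start in {0}.
Read 'b': 0→{0}; now {0}.
Read 'b': 0→{0}; now {0}.
Read 'b': 0→{0}; now {0}.
Read 'a': 0→{0}; now {0}.
Read 'b': 0→{0}; now {0}.
Read 'b': 0→{0}; now {0}.
That set has 1 state.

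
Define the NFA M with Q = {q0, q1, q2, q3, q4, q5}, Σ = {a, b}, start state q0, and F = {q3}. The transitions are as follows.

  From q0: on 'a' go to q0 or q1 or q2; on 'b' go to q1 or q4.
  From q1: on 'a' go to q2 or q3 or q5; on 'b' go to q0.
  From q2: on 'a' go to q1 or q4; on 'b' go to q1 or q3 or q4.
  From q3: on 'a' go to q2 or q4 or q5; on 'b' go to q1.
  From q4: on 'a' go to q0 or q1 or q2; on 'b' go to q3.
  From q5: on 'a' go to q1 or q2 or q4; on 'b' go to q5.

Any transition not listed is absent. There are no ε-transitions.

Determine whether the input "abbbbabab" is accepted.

Start in {q0}.
Read 'a': q0→{q0, q1, q2}; now {q0, q1, q2}.
Read 'b': q0→{q1, q4}, q1→{q0}, q2→{q1, q3, q4}; now {q0, q1, q3, q4}.
Read 'b': q0→{q1, q4}, q1→{q0}, q3→{q1}, q4→{q3}; now {q0, q1, q3, q4}.
Read 'b': q0→{q1, q4}, q1→{q0}, q3→{q1}, q4→{q3}; now {q0, q1, q3, q4}.
Read 'b': q0→{q1, q4}, q1→{q0}, q3→{q1}, q4→{q3}; now {q0, q1, q3, q4}.
Read 'a': q0→{q0, q1, q2}, q1→{q2, q3, q5}, q3→{q2, q4, q5}, q4→{q0, q1, q2}; now {q0, q1, q2, q3, q4, q5}.
Read 'b': q0→{q1, q4}, q1→{q0}, q2→{q1, q3, q4}, q3→{q1}, q4→{q3}, q5→{q5}; now {q0, q1, q3, q4, q5}.
Read 'a': q0→{q0, q1, q2}, q1→{q2, q3, q5}, q3→{q2, q4, q5}, q4→{q0, q1, q2}, q5→{q1, q2, q4}; now {q0, q1, q2, q3, q4, q5}.
Read 'b': q0→{q1, q4}, q1→{q0}, q2→{q1, q3, q4}, q3→{q1}, q4→{q3}, q5→{q5}; now {q0, q1, q3, q4, q5}.
The final set {q0, q1, q3, q4, q5} contains the accepting state q3.

Yes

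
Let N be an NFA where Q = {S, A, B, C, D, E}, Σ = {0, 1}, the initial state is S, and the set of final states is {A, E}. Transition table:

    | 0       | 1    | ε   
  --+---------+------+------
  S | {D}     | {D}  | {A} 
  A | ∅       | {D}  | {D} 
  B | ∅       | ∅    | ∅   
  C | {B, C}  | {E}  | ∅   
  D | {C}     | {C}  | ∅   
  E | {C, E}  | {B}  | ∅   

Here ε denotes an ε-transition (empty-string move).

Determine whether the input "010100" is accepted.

Yes

Start: ε-closure({S}) = {S, A, D}.
Read '0': S→{D}, A→∅, D→{C}; now {C, D}.
Read '1': C→{E}, D→{C}; now {C, E}.
Read '0': C→{B, C}, E→{C, E}; now {B, C, E}.
Read '1': B→∅, C→{E}, E→{B}; now {B, E}.
Read '0': B→∅, E→{C, E}; now {C, E}.
Read '0': C→{B, C}, E→{C, E}; now {B, C, E}.
The final set {B, C, E} contains the accepting state E.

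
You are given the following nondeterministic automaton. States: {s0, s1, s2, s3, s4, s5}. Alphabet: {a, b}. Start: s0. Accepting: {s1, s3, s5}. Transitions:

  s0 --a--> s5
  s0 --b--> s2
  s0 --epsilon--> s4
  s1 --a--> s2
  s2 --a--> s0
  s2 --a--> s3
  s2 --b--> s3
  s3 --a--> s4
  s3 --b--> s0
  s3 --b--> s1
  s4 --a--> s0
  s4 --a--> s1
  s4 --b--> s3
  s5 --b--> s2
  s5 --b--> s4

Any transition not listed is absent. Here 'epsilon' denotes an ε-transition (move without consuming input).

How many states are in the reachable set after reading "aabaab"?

3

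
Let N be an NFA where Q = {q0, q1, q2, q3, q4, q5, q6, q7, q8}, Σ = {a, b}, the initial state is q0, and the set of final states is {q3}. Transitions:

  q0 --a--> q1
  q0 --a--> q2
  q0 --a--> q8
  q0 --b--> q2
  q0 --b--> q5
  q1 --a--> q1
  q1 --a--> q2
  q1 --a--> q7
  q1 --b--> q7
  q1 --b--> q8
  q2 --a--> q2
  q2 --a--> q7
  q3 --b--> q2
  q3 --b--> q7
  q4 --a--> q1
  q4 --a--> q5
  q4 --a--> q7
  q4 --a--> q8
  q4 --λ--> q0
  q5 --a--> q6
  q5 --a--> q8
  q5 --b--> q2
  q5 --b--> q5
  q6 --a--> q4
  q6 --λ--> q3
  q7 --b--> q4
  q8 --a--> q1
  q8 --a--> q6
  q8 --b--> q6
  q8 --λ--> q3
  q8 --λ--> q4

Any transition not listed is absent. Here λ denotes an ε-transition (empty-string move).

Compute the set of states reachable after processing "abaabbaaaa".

Start in {q0}.
Read 'a': q0→{q1, q2, q8}; union {q1, q2, q8}; ε-closure = {q0, q1, q2, q3, q4, q8}.
Read 'b': q0→{q2, q5}, q1→{q7, q8}, q2→∅, q3→{q2, q7}, q4→∅, q8→{q6}; union {q2, q5, q6, q7, q8}; ε-closure = {q0, q2, q3, q4, q5, q6, q7, q8}.
Read 'a': q0→{q1, q2, q8}, q2→{q2, q7}, q3→∅, q4→{q1, q5, q7, q8}, q5→{q6, q8}, q6→{q4}, q7→∅, q8→{q1, q6}; union {q1, q2, q4, q5, q6, q7, q8}; ε-closure = {q0, q1, q2, q3, q4, q5, q6, q7, q8}.
Read 'a': q0→{q1, q2, q8}, q1→{q1, q2, q7}, q2→{q2, q7}, q3→∅, q4→{q1, q5, q7, q8}, q5→{q6, q8}, q6→{q4}, q7→∅, q8→{q1, q6}; union {q1, q2, q4, q5, q6, q7, q8}; ε-closure = {q0, q1, q2, q3, q4, q5, q6, q7, q8}.
Read 'b': q0→{q2, q5}, q1→{q7, q8}, q2→∅, q3→{q2, q7}, q4→∅, q5→{q2, q5}, q6→∅, q7→{q4}, q8→{q6}; union {q2, q4, q5, q6, q7, q8}; ε-closure = {q0, q2, q3, q4, q5, q6, q7, q8}.
Read 'b': q0→{q2, q5}, q2→∅, q3→{q2, q7}, q4→∅, q5→{q2, q5}, q6→∅, q7→{q4}, q8→{q6}; union {q2, q4, q5, q6, q7}; ε-closure = {q0, q2, q3, q4, q5, q6, q7}.
Read 'a': q0→{q1, q2, q8}, q2→{q2, q7}, q3→∅, q4→{q1, q5, q7, q8}, q5→{q6, q8}, q6→{q4}, q7→∅; union {q1, q2, q4, q5, q6, q7, q8}; ε-closure = {q0, q1, q2, q3, q4, q5, q6, q7, q8}.
Read 'a': q0→{q1, q2, q8}, q1→{q1, q2, q7}, q2→{q2, q7}, q3→∅, q4→{q1, q5, q7, q8}, q5→{q6, q8}, q6→{q4}, q7→∅, q8→{q1, q6}; union {q1, q2, q4, q5, q6, q7, q8}; ε-closure = {q0, q1, q2, q3, q4, q5, q6, q7, q8}.
Read 'a': q0→{q1, q2, q8}, q1→{q1, q2, q7}, q2→{q2, q7}, q3→∅, q4→{q1, q5, q7, q8}, q5→{q6, q8}, q6→{q4}, q7→∅, q8→{q1, q6}; union {q1, q2, q4, q5, q6, q7, q8}; ε-closure = {q0, q1, q2, q3, q4, q5, q6, q7, q8}.
Read 'a': q0→{q1, q2, q8}, q1→{q1, q2, q7}, q2→{q2, q7}, q3→∅, q4→{q1, q5, q7, q8}, q5→{q6, q8}, q6→{q4}, q7→∅, q8→{q1, q6}; union {q1, q2, q4, q5, q6, q7, q8}; ε-closure = {q0, q1, q2, q3, q4, q5, q6, q7, q8}.

{q0, q1, q2, q3, q4, q5, q6, q7, q8}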